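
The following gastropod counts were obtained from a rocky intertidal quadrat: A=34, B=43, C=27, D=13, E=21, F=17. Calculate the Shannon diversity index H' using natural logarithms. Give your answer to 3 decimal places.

1.714

Total N = 34+43+27+13+21+17 = 155, so the proportions are 0.21935, 0.27742, 0.17419, 0.08387, 0.13548, 0.10968 (working shown to 5 dp, full precision carried).
Each pᵢ ln pᵢ term: 0.21935×(-1.51706)=-0.33278, 0.27742×(-1.28223)=-0.35571, 0.17419×(-1.74759)=-0.30442, 0.08387×(-2.47848)=-0.20787, 0.13548×(-1.99890)=-0.27082, 0.10968×(-2.21021)=-0.24241.
Sum = -1.71401, so H' = 1.714.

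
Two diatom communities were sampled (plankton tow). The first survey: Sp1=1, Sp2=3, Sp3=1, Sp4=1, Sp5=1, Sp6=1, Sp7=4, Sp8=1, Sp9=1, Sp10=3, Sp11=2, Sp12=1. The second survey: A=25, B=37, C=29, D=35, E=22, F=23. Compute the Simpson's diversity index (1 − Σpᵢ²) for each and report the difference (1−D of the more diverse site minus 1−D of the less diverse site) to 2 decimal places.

The first survey: N=20, proportions 0.05, 0.15, 0.05, 0.05, 0.05, 0.05, 0.2, 0.05, 0.05, 0.15, 0.1, 0.05, giving 1−D = 0.8850 (working shown to 4 dp, full precision carried).
The second survey: N=171, proportions 0.1462, 0.2164, 0.1696, 0.2047, 0.1287, 0.1345, giving 1−D = 0.8265.
Difference = |0.8850 − 0.8265| = 0.0585, i.e. 0.06 to 2 decimal places.

0.06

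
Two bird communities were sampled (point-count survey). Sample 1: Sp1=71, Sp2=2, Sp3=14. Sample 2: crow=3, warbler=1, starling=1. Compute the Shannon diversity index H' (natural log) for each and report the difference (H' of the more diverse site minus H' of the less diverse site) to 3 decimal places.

0.404

Sample 1: N=87, proportions 0.81609, 0.02299, 0.16092, giving H' = 0.54656 (working shown to 5 dp, full precision carried).
Sample 2: N=5, proportions 0.6, 0.2, 0.2, giving H' = 0.95027.
Difference = |0.54656 − 0.95027| = 0.40371, i.e. 0.404 to 3 decimal places.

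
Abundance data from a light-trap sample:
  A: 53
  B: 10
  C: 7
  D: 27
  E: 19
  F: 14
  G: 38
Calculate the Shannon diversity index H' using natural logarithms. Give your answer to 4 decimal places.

Total N = 53+10+7+27+19+14+38 = 168, so the proportions are 0.315476, 0.059524, 0.041667, 0.160714, 0.113095, 0.083333, 0.22619 (working shown to 6 dp, full precision carried).
Each pᵢ ln pᵢ term: 0.315476×(-1.153672)=-0.363956, 0.059524×(-2.821379)=-0.167939, 0.041667×(-3.178054)=-0.132419, 0.160714×(-1.828127)=-0.293806, 0.113095×(-2.179525)=-0.246494, 0.083333×(-2.484907)=-0.207076, 0.22619×(-1.486378)=-0.336205.
Sum = -1.747894, so H' = 1.7479.

1.7479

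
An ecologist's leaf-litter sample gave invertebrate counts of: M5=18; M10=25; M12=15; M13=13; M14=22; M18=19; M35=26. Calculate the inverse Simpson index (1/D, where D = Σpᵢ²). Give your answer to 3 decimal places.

Total N = 18+25+15+13+22+19+26 = 138, so the proportions are 0.1304348, 0.1811594, 0.1086957, 0.0942029, 0.1594203, 0.1376812, 0.1884058 (working shown to 7 dp, full precision carried).
D = 0.1304348² + 0.1811594² + 0.1086957² + 0.0942029² + 0.1594203² + 0.1376812² + 0.1884058² = 0.0170132 + 0.0328187 + 0.0118147 + 0.0088742 + 0.0254148 + 0.0189561 + 0.0354967 = 0.1503886.
So 1/D = 6.64944, i.e. 6.649 to 3 decimal places.

6.649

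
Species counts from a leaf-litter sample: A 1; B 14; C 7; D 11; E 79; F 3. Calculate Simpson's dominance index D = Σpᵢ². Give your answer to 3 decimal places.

Total N = 1+14+7+11+79+3 = 115, so the proportions are 0.0087, 0.12174, 0.06087, 0.09565, 0.68696, 0.02609 (working shown to 5 dp, full precision carried).
D = 0.0087² + 0.12174² + 0.06087² + 0.09565² + 0.68696² + 0.02609² = 0.00008 + 0.01482 + 0.00371 + 0.00915 + 0.47191 + 0.00068 = 0.50034.
To 3 decimal places, D = 0.500.

0.500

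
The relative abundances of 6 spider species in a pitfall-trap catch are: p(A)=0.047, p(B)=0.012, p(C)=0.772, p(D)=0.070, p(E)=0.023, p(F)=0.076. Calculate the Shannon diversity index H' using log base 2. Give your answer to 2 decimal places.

1.25

Each pᵢ log₂ pᵢ term (working shown to 4 dp, full precision carried): 0.047×(-4.4112)=-0.2073, 0.012×(-6.3808)=-0.0766, 0.772×(-0.3733)=-0.2882, 0.07×(-3.8365)=-0.2686, 0.023×(-5.4422)=-0.1252, 0.076×(-3.7179)=-0.2826.
Sum = -1.2484, so H' = 1.25.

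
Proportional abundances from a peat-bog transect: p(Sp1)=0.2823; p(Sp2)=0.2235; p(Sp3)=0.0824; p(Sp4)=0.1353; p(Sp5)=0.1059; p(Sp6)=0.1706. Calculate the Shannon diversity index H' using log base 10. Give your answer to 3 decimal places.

Each pᵢ log₁₀ pᵢ term (working shown to 5 dp, full precision carried): 0.2823×(-0.54929)=-0.15506, 0.2235×(-0.65072)=-0.14544, 0.0824×(-1.08407)=-0.08933, 0.1353×(-0.86870)=-0.11754, 0.1059×(-0.97510)=-0.10326, 0.1706×(-0.76802)=-0.13102.
Sum = -0.74165, so H' = 0.742.

0.742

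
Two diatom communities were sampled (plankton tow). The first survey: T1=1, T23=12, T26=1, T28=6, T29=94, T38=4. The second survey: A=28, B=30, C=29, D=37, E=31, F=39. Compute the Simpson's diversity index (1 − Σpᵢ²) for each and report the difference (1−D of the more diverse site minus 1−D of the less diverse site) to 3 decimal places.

0.479

The first survey: N=118, proportions 0.00847, 0.10169, 0.00847, 0.05085, 0.79661, 0.0339, giving 1−D = 0.35119 (working shown to 5 dp, full precision carried).
The second survey: N=194, proportions 0.14433, 0.15464, 0.14948, 0.19072, 0.15979, 0.20103, giving 1−D = 0.83059.
Difference = |0.35119 − 0.83059| = 0.47940, i.e. 0.479 to 3 decimal places.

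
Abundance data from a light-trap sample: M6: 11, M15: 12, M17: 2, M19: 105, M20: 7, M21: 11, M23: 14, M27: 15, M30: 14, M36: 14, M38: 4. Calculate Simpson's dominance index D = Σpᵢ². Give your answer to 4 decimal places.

Total N = 11+12+2+105+7+11+14+15+14+14+4 = 209, so the proportions are 0.052632, 0.057416, 0.009569, 0.502392, 0.033493, 0.052632, 0.066986, 0.07177, 0.066986, 0.066986, 0.019139 (working shown to 6 dp, full precision carried).
D = 0.052632² + 0.057416² + 0.009569² + 0.502392² + 0.033493² + 0.052632² + 0.066986² + 0.07177² + 0.066986² + 0.066986² + 0.019139² = 0.002770 + 0.003297 + 0.000092 + 0.252398 + 0.001122 + 0.002770 + 0.004487 + 0.005151 + 0.004487 + 0.004487 + 0.000366 = 0.281427.
To 4 decimal places, D = 0.2814.

0.2814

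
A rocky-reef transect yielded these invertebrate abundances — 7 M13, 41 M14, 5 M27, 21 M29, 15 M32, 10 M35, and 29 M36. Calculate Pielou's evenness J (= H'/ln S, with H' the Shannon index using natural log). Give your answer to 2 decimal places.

0.89

Total N = 7+41+5+21+15+10+29 = 128, so the proportions are 0.0547, 0.3203, 0.0391, 0.1641, 0.1172, 0.0781, 0.2266 (working shown to 4 dp, full precision carried).
H' = −Σ pᵢ ln pᵢ = −((-0.1589) + (-0.3647) + (-0.1267) + (-0.2965) + (-0.2512) + (-0.1992) + (-0.3364)) = 1.7336.
With S = 7 species, ln S = 1.9459, so J = 1.7336/1.9459 = 0.8909, i.e. 0.89 to 2 decimal places.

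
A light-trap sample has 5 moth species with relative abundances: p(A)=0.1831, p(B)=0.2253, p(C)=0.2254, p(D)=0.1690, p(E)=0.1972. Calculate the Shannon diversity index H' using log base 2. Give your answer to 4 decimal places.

2.3127

Each pᵢ log₂ pᵢ term (working shown to 6 dp, full precision carried): 0.1831×(-2.449296)=-0.448466, 0.2253×(-2.150081)=-0.484413, 0.2254×(-2.149441)=-0.484484, 0.169×(-2.564905)=-0.433469, 0.1972×(-2.342269)=-0.461895.
Sum = -2.312728, so H' = 2.3127.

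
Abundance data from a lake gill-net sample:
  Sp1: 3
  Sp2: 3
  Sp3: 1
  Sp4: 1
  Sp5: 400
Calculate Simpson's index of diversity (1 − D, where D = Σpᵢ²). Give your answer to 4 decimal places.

Total N = 3+3+1+1+400 = 408, so the proportions are 0.007353, 0.007353, 0.002451, 0.002451, 0.980392 (working shown to 6 dp, full precision carried).
D = 0.007353² + 0.007353² + 0.002451² + 0.002451² + 0.980392² = 0.000054 + 0.000054 + 0.000006 + 0.000006 + 0.961169 = 0.961289.
So 1 − D = 0.038711, i.e. 0.0387 to 4 decimal places.

0.0387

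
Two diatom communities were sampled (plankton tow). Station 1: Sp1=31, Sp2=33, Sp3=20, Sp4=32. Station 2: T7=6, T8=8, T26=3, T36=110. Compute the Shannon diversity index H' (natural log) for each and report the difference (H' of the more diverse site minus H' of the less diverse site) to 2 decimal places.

Station 1: N=116, proportions 0.2672, 0.2845, 0.1724, 0.2759, giving H' = 1.3686 (working shown to 4 dp, full precision carried).
Station 2: N=127, proportions 0.0472, 0.063, 0.0236, 0.8661, giving H' = 0.5313.
Difference = |1.3686 − 0.5313| = 0.8373, i.e. 0.84 to 2 decimal places.

0.84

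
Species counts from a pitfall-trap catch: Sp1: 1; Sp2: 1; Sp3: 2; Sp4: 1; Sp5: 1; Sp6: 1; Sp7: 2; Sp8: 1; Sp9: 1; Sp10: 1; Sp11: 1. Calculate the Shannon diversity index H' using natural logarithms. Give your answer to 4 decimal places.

2.3517

Total N = 1+1+2+1+1+1+2+1+1+1+1 = 13, so the proportions are 0.076923, 0.076923, 0.153846, 0.076923, 0.076923, 0.076923, 0.153846, 0.076923, 0.076923, 0.076923, 0.076923 (working shown to 6 dp, full precision carried).
Each pᵢ ln pᵢ term: 0.076923×(-2.564949)=-0.197304, 0.076923×(-2.564949)=-0.197304, 0.153846×(-1.871802)=-0.287970, 0.076923×(-2.564949)=-0.197304, 0.076923×(-2.564949)=-0.197304, 0.076923×(-2.564949)=-0.197304, 0.153846×(-1.871802)=-0.287970, 0.076923×(-2.564949)=-0.197304, 0.076923×(-2.564949)=-0.197304, 0.076923×(-2.564949)=-0.197304, 0.076923×(-2.564949)=-0.197304.
Sum = -2.351673, so H' = 2.3517.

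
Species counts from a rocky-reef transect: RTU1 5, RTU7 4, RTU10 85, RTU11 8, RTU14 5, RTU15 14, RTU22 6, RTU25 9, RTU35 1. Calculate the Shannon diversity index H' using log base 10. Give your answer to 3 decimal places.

Total N = 5+4+85+8+5+14+6+9+1 = 137, so the proportions are 0.0365, 0.0292, 0.62044, 0.05839, 0.0365, 0.10219, 0.0438, 0.06569, 0.0073 (working shown to 5 dp, full precision carried).
Each pᵢ log₁₀ pᵢ term: 0.0365×(-1.43775)=-0.05247, 0.0292×(-1.53466)=-0.04481, 0.62044×(-0.20730)=-0.12862, 0.05839×(-1.23363)=-0.07204, 0.0365×(-1.43775)=-0.05247, 0.10219×(-0.99059)=-0.10123, 0.0438×(-1.35857)=-0.05950, 0.06569×(-1.18248)=-0.07768, 0.0073×(-2.13672)=-0.01560.
Sum = -0.60441, so H' = 0.604.

0.604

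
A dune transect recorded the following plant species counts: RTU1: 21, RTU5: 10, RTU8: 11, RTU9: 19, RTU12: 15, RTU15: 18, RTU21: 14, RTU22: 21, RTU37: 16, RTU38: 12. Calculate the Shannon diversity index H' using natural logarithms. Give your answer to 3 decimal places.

2.273

Total N = 21+10+11+19+15+18+14+21+16+12 = 157, so the proportions are 0.13376, 0.06369, 0.07006, 0.12102, 0.09554, 0.11465, 0.08917, 0.13376, 0.10191, 0.07643 (working shown to 5 dp, full precision carried).
Each pᵢ ln pᵢ term: 0.13376×(-2.01172)=-0.26908, 0.06369×(-2.75366)=-0.17539, 0.07006×(-2.65835)=-0.18625, 0.12102×(-2.11181)=-0.25557, 0.09554×(-2.34820)=-0.22435, 0.11465×(-2.16587)=-0.24832, 0.08917×(-2.41719)=-0.21555, 0.13376×(-2.01172)=-0.26908, 0.10191×(-2.28366)=-0.23273, 0.07643×(-2.57134)=-0.19654.
Sum = -2.27286, so H' = 2.273.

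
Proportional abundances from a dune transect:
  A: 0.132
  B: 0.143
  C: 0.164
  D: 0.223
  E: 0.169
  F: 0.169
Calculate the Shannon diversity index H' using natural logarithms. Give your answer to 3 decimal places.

1.777

Each pᵢ ln pᵢ term (working shown to 5 dp, full precision carried): 0.132×(-2.02495)=-0.26729, 0.143×(-1.94491)=-0.27812, 0.164×(-1.80789)=-0.29649, 0.223×(-1.50058)=-0.33463, 0.169×(-1.77786)=-0.30046, 0.169×(-1.77786)=-0.30046.
Sum = -1.77746, so H' = 1.777.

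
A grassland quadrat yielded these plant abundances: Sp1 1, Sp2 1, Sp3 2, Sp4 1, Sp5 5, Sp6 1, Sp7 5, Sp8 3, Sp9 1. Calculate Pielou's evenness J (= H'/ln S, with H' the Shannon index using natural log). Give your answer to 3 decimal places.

Total N = 1+1+2+1+5+1+5+3+1 = 20, so the proportions are 0.05, 0.05, 0.1, 0.05, 0.25, 0.05, 0.25, 0.15, 0.05 (working shown to 5 dp, full precision carried).
H' = −Σ pᵢ ln pᵢ = −((-0.14979) + (-0.14979) + (-0.23026) + (-0.14979) + (-0.34657) + (-0.14979) + (-0.34657) + (-0.28457) + (-0.14979)) = 1.95691.
With S = 9 species, ln S = 2.19722, so J = 1.95691/2.19722 = 0.89063, i.e. 0.891 to 3 decimal places.

0.891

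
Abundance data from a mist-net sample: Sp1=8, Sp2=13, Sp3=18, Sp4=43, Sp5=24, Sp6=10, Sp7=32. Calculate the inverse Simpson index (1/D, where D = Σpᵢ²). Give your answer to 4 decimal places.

Total N = 8+13+18+43+24+10+32 = 148, so the proportions are 0.05405405, 0.08783784, 0.12162162, 0.29054054, 0.16216216, 0.06756757, 0.21621622 (working shown to 8 dp, full precision carried).
D = 0.05405405² + 0.08783784² + 0.12162162² + 0.29054054² + 0.16216216² + 0.06756757² + 0.21621622² = 0.00292184 + 0.00771549 + 0.01479182 + 0.08441381 + 0.02629657 + 0.00456538 + 0.04674945 = 0.18745435.
So 1/D = 5.334632, i.e. 5.3346 to 4 decimal places.

5.3346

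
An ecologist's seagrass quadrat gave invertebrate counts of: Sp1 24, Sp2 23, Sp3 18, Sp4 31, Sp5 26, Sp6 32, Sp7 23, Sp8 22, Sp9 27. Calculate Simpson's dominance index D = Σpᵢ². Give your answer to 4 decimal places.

Total N = 24+23+18+31+26+32+23+22+27 = 226, so the proportions are 0.106195, 0.10177, 0.079646, 0.137168, 0.115044, 0.141593, 0.10177, 0.097345, 0.119469 (working shown to 6 dp, full precision carried).
D = 0.106195² + 0.10177² + 0.079646² + 0.137168² + 0.115044² + 0.141593² + 0.10177² + 0.097345² + 0.119469² = 0.011277 + 0.010357 + 0.006343 + 0.018815 + 0.013235 + 0.020049 + 0.010357 + 0.009476 + 0.014273 = 0.114183.
To 4 decimal places, D = 0.1142.

0.1142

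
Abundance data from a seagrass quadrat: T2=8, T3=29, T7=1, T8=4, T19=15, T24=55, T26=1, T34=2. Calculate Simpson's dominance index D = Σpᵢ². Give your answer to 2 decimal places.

Total N = 8+29+1+4+15+55+1+2 = 115, so the proportions are 0.0696, 0.2522, 0.0087, 0.0348, 0.1304, 0.4783, 0.0087, 0.0174 (working shown to 4 dp, full precision carried).
D = 0.0696² + 0.2522² + 0.0087² + 0.0348² + 0.1304² + 0.4783² + 0.0087² + 0.0174² = 0.0048 + 0.0636 + 0.0001 + 0.0012 + 0.0170 + 0.2287 + 0.0001 + 0.0003 = 0.3158.
To 2 decimal places, D = 0.32.

0.32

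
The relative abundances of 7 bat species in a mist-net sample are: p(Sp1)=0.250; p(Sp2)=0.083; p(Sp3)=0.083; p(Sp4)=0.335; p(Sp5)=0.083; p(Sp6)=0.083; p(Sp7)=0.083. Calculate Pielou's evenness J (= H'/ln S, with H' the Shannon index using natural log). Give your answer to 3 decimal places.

H' = −Σ pᵢ ln pᵢ = −((-0.34657) + (-0.20658) + (-0.20658) + (-0.36636) + (-0.20658) + (-0.20658) + (-0.20658)) = 1.74584 (working shown to 5 dp, full precision carried).
With S = 7 species, ln S = 1.94591, so J = 1.74584/1.94591 = 0.89718, i.e. 0.897 to 3 decimal places.

0.897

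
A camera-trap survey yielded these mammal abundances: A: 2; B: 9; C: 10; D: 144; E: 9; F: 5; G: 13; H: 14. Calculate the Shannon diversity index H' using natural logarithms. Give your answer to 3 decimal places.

1.163

Total N = 2+9+10+144+9+5+13+14 = 206, so the proportions are 0.00971, 0.04369, 0.04854, 0.69903, 0.04369, 0.02427, 0.06311, 0.06796 (working shown to 5 dp, full precision carried).
Each pᵢ ln pᵢ term: 0.00971×(-4.63473)=-0.04500, 0.04369×(-3.13065)=-0.13678, 0.04854×(-3.02529)=-0.14686, 0.69903×(-0.35806)=-0.25030, 0.04369×(-3.13065)=-0.13678, 0.02427×(-3.71844)=-0.09025, 0.06311×(-2.76293)=-0.17436, 0.06796×(-2.68882)=-0.18274.
Sum = -1.16305, so H' = 1.163.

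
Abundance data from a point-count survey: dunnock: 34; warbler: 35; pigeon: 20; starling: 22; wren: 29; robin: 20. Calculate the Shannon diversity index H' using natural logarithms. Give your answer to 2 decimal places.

Total N = 34+35+20+22+29+20 = 160, so the proportions are 0.2125, 0.2188, 0.125, 0.1375, 0.1812, 0.125 (working shown to 4 dp, full precision carried).
Each pᵢ ln pᵢ term: 0.2125×(-1.5488)=-0.3291, 0.2188×(-1.5198)=-0.3325, 0.125×(-2.0794)=-0.2599, 0.1375×(-1.9841)=-0.2728, 0.1812×(-1.7079)=-0.3096, 0.125×(-2.0794)=-0.2599.
Sum = -1.7638, so H' = 1.76.

1.76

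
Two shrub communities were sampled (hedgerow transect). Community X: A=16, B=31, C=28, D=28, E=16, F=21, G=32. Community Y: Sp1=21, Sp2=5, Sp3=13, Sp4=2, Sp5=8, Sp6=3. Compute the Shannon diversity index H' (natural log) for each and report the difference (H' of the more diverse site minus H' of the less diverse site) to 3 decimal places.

0.396

Community X: N=172, proportions 0.09302, 0.18023, 0.16279, 0.16279, 0.09302, 0.12209, 0.18605, giving H' = 1.91134 (working shown to 5 dp, full precision carried).
Community Y: N=52, proportions 0.40385, 0.09615, 0.25, 0.03846, 0.15385, 0.05769, giving H' = 1.51578.
Difference = |1.91134 − 1.51578| = 0.39556, i.e. 0.396 to 3 decimal places.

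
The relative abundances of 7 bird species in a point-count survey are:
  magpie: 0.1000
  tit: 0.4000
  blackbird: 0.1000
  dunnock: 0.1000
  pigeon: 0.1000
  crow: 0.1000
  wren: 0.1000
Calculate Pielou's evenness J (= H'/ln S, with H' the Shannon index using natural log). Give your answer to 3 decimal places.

0.898

H' = −Σ pᵢ ln pᵢ = −((-0.23026) + (-0.36652) + (-0.23026) + (-0.23026) + (-0.23026) + (-0.23026) + (-0.23026)) = 1.74807 (working shown to 5 dp, full precision carried).
With S = 7 species, ln S = 1.94591, so J = 1.74807/1.94591 = 0.89833, i.e. 0.898 to 3 decimal places.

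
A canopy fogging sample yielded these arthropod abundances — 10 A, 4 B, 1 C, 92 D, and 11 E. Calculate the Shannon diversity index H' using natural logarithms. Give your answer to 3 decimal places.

0.780

Total N = 10+4+1+92+11 = 118, so the proportions are 0.08475, 0.0339, 0.00847, 0.77966, 0.09322 (working shown to 5 dp, full precision carried).
Each pᵢ ln pᵢ term: 0.08475×(-2.46810)=-0.20916, 0.0339×(-3.38439)=-0.11473, 0.00847×(-4.77068)=-0.04043, 0.77966×(-0.24890)=-0.19405, 0.09322×(-2.37279)=-0.22119.
Sum = -0.77956, so H' = 0.780.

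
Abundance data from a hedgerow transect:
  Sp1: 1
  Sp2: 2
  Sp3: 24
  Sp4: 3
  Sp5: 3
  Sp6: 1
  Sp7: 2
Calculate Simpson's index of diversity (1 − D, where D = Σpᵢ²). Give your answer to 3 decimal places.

0.534

Total N = 1+2+24+3+3+1+2 = 36, so the proportions are 0.02778, 0.05556, 0.66667, 0.08333, 0.08333, 0.02778, 0.05556 (working shown to 5 dp, full precision carried).
D = 0.02778² + 0.05556² + 0.66667² + 0.08333² + 0.08333² + 0.02778² + 0.05556² = 0.00077 + 0.00309 + 0.44444 + 0.00694 + 0.00694 + 0.00077 + 0.00309 = 0.46605.
So 1 − D = 0.53395, i.e. 0.534 to 3 decimal places.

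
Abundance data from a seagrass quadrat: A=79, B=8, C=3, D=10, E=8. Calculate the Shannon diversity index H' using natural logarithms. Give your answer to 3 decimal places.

0.934

Total N = 79+8+3+10+8 = 108, so the proportions are 0.73148, 0.07407, 0.02778, 0.09259, 0.07407 (working shown to 5 dp, full precision carried).
Each pᵢ ln pᵢ term: 0.73148×(-0.31268)=-0.22872, 0.07407×(-2.60269)=-0.19279, 0.02778×(-3.58352)=-0.09954, 0.09259×(-2.37955)=-0.22033, 0.07407×(-2.60269)=-0.19279.
Sum = -0.93418, so H' = 0.934.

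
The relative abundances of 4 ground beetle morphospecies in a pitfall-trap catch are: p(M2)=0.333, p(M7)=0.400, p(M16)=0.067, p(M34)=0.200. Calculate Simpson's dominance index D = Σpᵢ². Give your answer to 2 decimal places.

D = 0.333² + 0.4² + 0.067² + 0.2² = 0.1109 + 0.1600 + 0.0045 + 0.0400 = 0.3154 (working shown to 4 dp, full precision carried).
To 2 decimal places, D = 0.32.

0.32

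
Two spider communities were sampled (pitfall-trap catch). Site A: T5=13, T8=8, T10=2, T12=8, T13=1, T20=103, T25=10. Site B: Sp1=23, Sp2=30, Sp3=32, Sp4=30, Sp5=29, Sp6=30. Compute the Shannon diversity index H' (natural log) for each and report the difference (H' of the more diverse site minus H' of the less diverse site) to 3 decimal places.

Site A: N=145, proportions 0.08966, 0.05517, 0.01379, 0.05517, 0.0069, 0.71034, 0.06897, giving H' = 1.05670 (working shown to 5 dp, full precision carried).
Site B: N=174, proportions 0.13218, 0.17241, 0.18391, 0.17241, 0.16667, 0.17241, giving H' = 1.78676.
Difference = |1.05670 − 1.78676| = 0.73006, i.e. 0.730 to 3 decimal places.

0.730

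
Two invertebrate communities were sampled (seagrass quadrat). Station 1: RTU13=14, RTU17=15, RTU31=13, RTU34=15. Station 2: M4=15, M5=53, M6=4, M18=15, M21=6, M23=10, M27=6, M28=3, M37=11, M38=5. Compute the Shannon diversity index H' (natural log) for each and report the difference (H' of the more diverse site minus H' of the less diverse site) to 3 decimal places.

Station 1: N=57, proportions 0.245614, 0.263158, 0.22807, 0.263158, giving H' = 1.384584 (working shown to 6 dp, full precision carried).
Station 2: N=128, proportions 0.117188, 0.414062, 0.03125, 0.117188, 0.046875, 0.078125, 0.046875, 0.023438, 0.085938, 0.039062, giving H' = 1.887507.
Difference = |1.384584 − 1.887507| = 0.502923, i.e. 0.503 to 3 decimal places.

0.503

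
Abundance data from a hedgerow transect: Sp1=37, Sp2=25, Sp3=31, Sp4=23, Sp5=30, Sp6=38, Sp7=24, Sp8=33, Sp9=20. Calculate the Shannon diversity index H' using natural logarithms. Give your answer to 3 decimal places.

2.176

Total N = 37+25+31+23+30+38+24+33+20 = 261, so the proportions are 0.14176, 0.09579, 0.11877, 0.08812, 0.11494, 0.14559, 0.09195, 0.12644, 0.07663 (working shown to 5 dp, full precision carried).
Each pᵢ ln pᵢ term: 0.14176×(-1.95360)=-0.27695, 0.09579×(-2.34564)=-0.22468, 0.11877×(-2.13053)=-0.25305, 0.08812×(-2.42903)=-0.21405, 0.11494×(-2.16332)=-0.24866, 0.14559×(-1.92693)=-0.28055, 0.09195×(-2.38647)=-0.21945, 0.12644×(-2.06801)=-0.26147, 0.07663×(-2.56879)=-0.19684.
Sum = -2.17570, so H' = 2.176.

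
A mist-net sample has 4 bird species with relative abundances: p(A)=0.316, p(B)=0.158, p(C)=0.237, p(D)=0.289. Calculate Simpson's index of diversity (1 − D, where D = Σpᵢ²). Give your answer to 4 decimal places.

D = 0.316² + 0.158² + 0.237² + 0.289² = 0.099856 + 0.024964 + 0.056169 + 0.083521 = 0.264510 (working shown to 6 dp, full precision carried).
So 1 − D = 0.735490, i.e. 0.7355 to 4 decimal places.

0.7355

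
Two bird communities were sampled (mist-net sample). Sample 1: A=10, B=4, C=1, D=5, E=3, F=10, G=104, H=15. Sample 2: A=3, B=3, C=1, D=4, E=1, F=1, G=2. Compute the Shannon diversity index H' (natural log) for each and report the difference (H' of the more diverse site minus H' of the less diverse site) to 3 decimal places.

0.642

Sample 1: N=152, proportions 0.06579, 0.02632, 0.00658, 0.03289, 0.01974, 0.06579, 0.68421, 0.09868, giving H' = 1.16482 (working shown to 5 dp, full precision carried).
Sample 2: N=15, proportions 0.2, 0.2, 0.06667, 0.26667, 0.06667, 0.06667, 0.13333, giving H' = 1.80651.
Difference = |1.16482 − 1.80651| = 0.64169, i.e. 0.642 to 3 decimal places.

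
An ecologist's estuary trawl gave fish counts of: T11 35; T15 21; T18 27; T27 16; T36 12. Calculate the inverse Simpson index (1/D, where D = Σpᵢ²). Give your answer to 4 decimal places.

4.4082

Total N = 35+21+27+16+12 = 111, so the proportions are 0.31531532, 0.18918919, 0.24324324, 0.14414414, 0.10810811 (working shown to 8 dp, full precision carried).
D = 0.31531532² + 0.18918919² + 0.24324324² + 0.14414414² + 0.10810811² = 0.09942375 + 0.03579255 + 0.05916728 + 0.02077753 + 0.01168736 = 0.22684847.
So 1/D = 4.408229, i.e. 4.4082 to 4 decimal places.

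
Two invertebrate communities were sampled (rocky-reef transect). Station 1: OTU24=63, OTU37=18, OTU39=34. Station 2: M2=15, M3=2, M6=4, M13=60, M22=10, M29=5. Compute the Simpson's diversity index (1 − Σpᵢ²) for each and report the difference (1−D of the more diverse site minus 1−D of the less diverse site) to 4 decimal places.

0.0187

Station 1: N=115, proportions 0.5478261, 0.1565217, 0.2956522, giving 1−D = 0.5879773 (working shown to 7 dp, full precision carried).
Station 2: N=96, proportions 0.15625, 0.0208333, 0.0416667, 0.625, 0.1041667, 0.0520833, giving 1−D = 0.5692274.
Difference = |0.5879773 − 0.5692274| = 0.0187499, i.e. 0.0187 to 4 decimal places.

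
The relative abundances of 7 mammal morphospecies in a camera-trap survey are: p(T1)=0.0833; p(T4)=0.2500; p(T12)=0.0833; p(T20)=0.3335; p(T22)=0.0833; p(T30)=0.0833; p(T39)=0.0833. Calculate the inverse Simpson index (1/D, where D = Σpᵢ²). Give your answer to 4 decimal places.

4.7981

D = 0.0833² + 0.25² + 0.0833² + 0.3335² + 0.0833² + 0.0833² + 0.0833² = 0.00693889 + 0.06250000 + 0.00693889 + 0.11122225 + 0.00693889 + 0.00693889 + 0.00693889 = 0.20841670 (working shown to 8 dp, full precision carried).
So 1/D = 4.798080, i.e. 4.7981 to 4 decimal places.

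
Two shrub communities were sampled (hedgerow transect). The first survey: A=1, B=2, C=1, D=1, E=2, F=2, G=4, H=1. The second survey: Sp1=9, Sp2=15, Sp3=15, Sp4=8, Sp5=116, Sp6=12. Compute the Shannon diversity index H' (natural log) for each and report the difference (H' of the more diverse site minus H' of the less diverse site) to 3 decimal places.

0.775

The first survey: N=14, proportions 0.07143, 0.14286, 0.07143, 0.07143, 0.14286, 0.14286, 0.28571, 0.07143, giving H' = 1.94591 (working shown to 5 dp, full precision carried).
The second survey: N=175, proportions 0.05143, 0.08571, 0.08571, 0.04571, 0.66286, 0.06857, giving H' = 1.17114.
Difference = |1.94591 − 1.17114| = 0.77477, i.e. 0.775 to 3 decimal places.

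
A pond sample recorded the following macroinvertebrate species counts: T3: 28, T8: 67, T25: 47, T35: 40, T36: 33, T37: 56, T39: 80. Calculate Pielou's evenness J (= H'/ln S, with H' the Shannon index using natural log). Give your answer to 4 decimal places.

Total N = 28+67+47+40+33+56+80 = 351, so the proportions are 0.079772, 0.190883, 0.133903, 0.11396, 0.094017, 0.159544, 0.22792 (working shown to 6 dp, full precision carried).
H' = −Σ pᵢ ln pᵢ = −((-0.201710) + (-0.316120) + (-0.269231) + (-0.247511) + (-0.222283) + (-0.292833) + (-0.337039)) = 1.886727.
With S = 7 species, ln S = 1.945910, so J = 1.886727/1.945910 = 0.969586, i.e. 0.9696 to 4 decimal places.

0.9696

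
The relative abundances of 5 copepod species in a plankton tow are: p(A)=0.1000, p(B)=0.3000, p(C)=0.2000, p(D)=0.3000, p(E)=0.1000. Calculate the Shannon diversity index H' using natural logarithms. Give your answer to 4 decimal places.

1.5048

Each pᵢ ln pᵢ term (working shown to 6 dp, full precision carried): 0.1×(-2.302585)=-0.230259, 0.3×(-1.203973)=-0.361192, 0.2×(-1.609438)=-0.321888, 0.3×(-1.203973)=-0.361192, 0.1×(-2.302585)=-0.230259.
Sum = -1.504788, so H' = 1.5048.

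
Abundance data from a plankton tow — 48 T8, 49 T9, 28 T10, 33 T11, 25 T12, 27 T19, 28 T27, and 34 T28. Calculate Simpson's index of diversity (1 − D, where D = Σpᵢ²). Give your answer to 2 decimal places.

0.87

Total N = 48+49+28+33+25+27+28+34 = 272, so the proportions are 0.1765, 0.1801, 0.1029, 0.1213, 0.0919, 0.0993, 0.1029, 0.125 (working shown to 4 dp, full precision carried).
D = 0.1765² + 0.1801² + 0.1029² + 0.1213² + 0.0919² + 0.0993² + 0.1029² + 0.125² = 0.0311 + 0.0325 + 0.0106 + 0.0147 + 0.0084 + 0.0099 + 0.0106 + 0.0156 = 0.1334.
So 1 − D = 0.8666, i.e. 0.87 to 2 decimal places.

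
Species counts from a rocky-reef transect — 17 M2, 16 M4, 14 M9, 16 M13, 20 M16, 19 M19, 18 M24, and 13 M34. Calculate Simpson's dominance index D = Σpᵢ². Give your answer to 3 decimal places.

Total N = 17+16+14+16+20+19+18+13 = 133, so the proportions are 0.12782, 0.1203, 0.10526, 0.1203, 0.15038, 0.14286, 0.13534, 0.09774 (working shown to 5 dp, full precision carried).
D = 0.12782² + 0.1203² + 0.10526² + 0.1203² + 0.15038² + 0.14286² + 0.13534² + 0.09774² = 0.01634 + 0.01447 + 0.01108 + 0.01447 + 0.02261 + 0.02041 + 0.01832 + 0.00955 = 0.12725.
To 3 decimal places, D = 0.127.

0.127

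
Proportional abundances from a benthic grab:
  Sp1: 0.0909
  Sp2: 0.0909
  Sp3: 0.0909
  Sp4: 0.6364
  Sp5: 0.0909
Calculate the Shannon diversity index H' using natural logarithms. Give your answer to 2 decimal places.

Each pᵢ ln pᵢ term (working shown to 4 dp, full precision carried): 0.0909×(-2.3980)=-0.2180, 0.0909×(-2.3980)=-0.2180, 0.0909×(-2.3980)=-0.2180, 0.6364×(-0.4519)=-0.2876, 0.0909×(-2.3980)=-0.2180.
Sum = -1.1595, so H' = 1.16.

1.16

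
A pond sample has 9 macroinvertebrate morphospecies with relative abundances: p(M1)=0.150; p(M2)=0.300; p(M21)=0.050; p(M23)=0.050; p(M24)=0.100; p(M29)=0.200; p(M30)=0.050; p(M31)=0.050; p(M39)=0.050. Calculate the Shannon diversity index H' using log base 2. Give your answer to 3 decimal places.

Each pᵢ log₂ pᵢ term (working shown to 5 dp, full precision carried): 0.15×(-2.73697)=-0.41054, 0.3×(-1.73697)=-0.52109, 0.05×(-4.32193)=-0.21610, 0.05×(-4.32193)=-0.21610, 0.1×(-3.32193)=-0.33219, 0.2×(-2.32193)=-0.46439, 0.05×(-4.32193)=-0.21610, 0.05×(-4.32193)=-0.21610, 0.05×(-4.32193)=-0.21610.
Sum = -2.80869, so H' = 2.809.

2.809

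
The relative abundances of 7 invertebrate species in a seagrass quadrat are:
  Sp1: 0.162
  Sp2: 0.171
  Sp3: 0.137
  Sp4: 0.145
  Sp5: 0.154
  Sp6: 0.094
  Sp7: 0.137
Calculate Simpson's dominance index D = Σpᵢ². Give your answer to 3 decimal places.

0.147

D = 0.162² + 0.171² + 0.137² + 0.145² + 0.154² + 0.094² + 0.137² = 0.02624 + 0.02924 + 0.01877 + 0.02102 + 0.02372 + 0.00884 + 0.01877 = 0.14660 (working shown to 5 dp, full precision carried).
To 3 decimal places, D = 0.147.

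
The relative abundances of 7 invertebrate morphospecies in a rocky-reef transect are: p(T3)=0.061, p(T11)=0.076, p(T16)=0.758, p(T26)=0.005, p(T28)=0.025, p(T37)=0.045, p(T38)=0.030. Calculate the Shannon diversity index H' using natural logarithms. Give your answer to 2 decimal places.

0.94

Each pᵢ ln pᵢ term (working shown to 4 dp, full precision carried): 0.061×(-2.7969)=-0.1706, 0.076×(-2.5770)=-0.1959, 0.758×(-0.2771)=-0.2100, 0.005×(-5.2983)=-0.0265, 0.025×(-3.6889)=-0.0922, 0.045×(-3.1011)=-0.1395, 0.03×(-3.5066)=-0.1052.
Sum = -0.9399, so H' = 0.94.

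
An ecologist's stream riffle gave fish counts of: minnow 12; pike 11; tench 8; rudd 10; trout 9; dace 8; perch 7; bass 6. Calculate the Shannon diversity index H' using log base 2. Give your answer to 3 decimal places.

2.967

Total N = 12+11+8+10+9+8+7+6 = 71, so the proportions are 0.16901, 0.15493, 0.11268, 0.14085, 0.12676, 0.11268, 0.09859, 0.08451 (working shown to 5 dp, full precision carried).
Each pᵢ log₂ pᵢ term: 0.16901×(-2.56478)=-0.43348, 0.15493×(-2.69032)=-0.41681, 0.11268×(-3.14975)=-0.35490, 0.14085×(-2.82782)=-0.39828, 0.12676×(-2.97982)=-0.37772, 0.11268×(-3.14975)=-0.35490, 0.09859×(-3.34239)=-0.32953, 0.08451×(-3.56478)=-0.30125.
Sum = -2.96689, so H' = 2.967.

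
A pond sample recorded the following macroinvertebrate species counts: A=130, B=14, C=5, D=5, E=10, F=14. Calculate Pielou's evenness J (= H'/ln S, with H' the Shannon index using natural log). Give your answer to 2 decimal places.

Total N = 130+14+5+5+10+14 = 178, so the proportions are 0.7303, 0.0787, 0.0281, 0.0281, 0.0562, 0.0787 (working shown to 4 dp, full precision carried).
H' = −Σ pᵢ ln pᵢ = −((-0.2295) + (-0.2000) + (-0.1003) + (-0.1003) + (-0.1618) + (-0.2000)) = 0.9919.
With S = 6 species, ln S = 1.7918, so J = 0.9919/1.7918 = 0.5536, i.e. 0.55 to 2 decimal places.

0.55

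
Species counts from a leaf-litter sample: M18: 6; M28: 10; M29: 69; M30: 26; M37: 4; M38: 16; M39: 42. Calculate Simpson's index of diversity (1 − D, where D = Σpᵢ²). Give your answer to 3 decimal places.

Total N = 6+10+69+26+4+16+42 = 173, so the proportions are 0.03468, 0.0578, 0.39884, 0.15029, 0.02312, 0.09249, 0.24277 (working shown to 5 dp, full precision carried).
D = 0.03468² + 0.0578² + 0.39884² + 0.15029² + 0.02312² + 0.09249² + 0.24277² = 0.00120 + 0.00334 + 0.15908 + 0.02259 + 0.00053 + 0.00855 + 0.05894 = 0.25424.
So 1 − D = 0.74576, i.e. 0.746 to 3 decimal places.

0.746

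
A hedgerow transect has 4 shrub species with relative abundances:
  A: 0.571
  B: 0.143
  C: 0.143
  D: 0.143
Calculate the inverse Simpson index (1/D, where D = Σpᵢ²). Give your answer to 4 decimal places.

D = 0.571² + 0.143² + 0.143² + 0.143² = 0.3260410 + 0.0204490 + 0.0204490 + 0.0204490 = 0.3873880 (working shown to 7 dp, full precision carried).
So 1/D = 2.581391, i.e. 2.5814 to 4 decimal places.

2.5814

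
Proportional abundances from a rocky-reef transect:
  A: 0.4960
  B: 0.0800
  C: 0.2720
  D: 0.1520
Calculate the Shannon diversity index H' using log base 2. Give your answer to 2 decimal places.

1.72

Each pᵢ log₂ pᵢ term (working shown to 4 dp, full precision carried): 0.496×(-1.0116)=-0.5017, 0.08×(-3.6439)=-0.2915, 0.272×(-1.8783)=-0.5109, 0.152×(-2.7179)=-0.4131.
Sum = -1.7173, so H' = 1.72.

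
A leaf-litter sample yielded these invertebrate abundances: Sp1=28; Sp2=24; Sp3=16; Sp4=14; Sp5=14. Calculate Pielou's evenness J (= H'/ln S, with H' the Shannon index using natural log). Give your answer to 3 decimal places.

0.973

Total N = 28+24+16+14+14 = 96, so the proportions are 0.29167, 0.25, 0.16667, 0.14583, 0.14583 (working shown to 5 dp, full precision carried).
H' = −Σ pᵢ ln pᵢ = −((-0.35938) + (-0.34657) + (-0.29863) + (-0.28077) + (-0.28077)) = 1.56612.
With S = 5 species, ln S = 1.60944, so J = 1.56612/1.60944 = 0.97308, i.e. 0.973 to 3 decimal places.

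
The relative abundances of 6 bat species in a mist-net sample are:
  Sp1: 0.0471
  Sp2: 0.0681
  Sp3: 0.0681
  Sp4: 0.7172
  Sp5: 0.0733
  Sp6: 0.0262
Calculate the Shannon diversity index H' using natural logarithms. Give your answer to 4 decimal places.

Each pᵢ ln pᵢ term (working shown to 6 dp, full precision carried): 0.0471×(-3.055482)=-0.143913, 0.0681×(-2.686778)=-0.182970, 0.0681×(-2.686778)=-0.182970, 0.7172×(-0.332401)=-0.238398, 0.0733×(-2.613195)=-0.191547, 0.0262×(-3.641996)=-0.095420.
Sum = -1.035218, so H' = 1.0352.

1.0352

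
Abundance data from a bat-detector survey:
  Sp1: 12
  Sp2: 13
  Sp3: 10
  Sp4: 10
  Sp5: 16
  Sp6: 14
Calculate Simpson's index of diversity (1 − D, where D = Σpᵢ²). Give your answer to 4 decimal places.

Total N = 12+13+10+10+16+14 = 75, so the proportions are 0.16, 0.173333, 0.133333, 0.133333, 0.213333, 0.186667 (working shown to 6 dp, full precision carried).
D = 0.16² + 0.173333² + 0.133333² + 0.133333² + 0.213333² + 0.186667² = 0.025600 + 0.030044 + 0.017778 + 0.017778 + 0.045511 + 0.034844 = 0.171556.
So 1 − D = 0.828444, i.e. 0.8284 to 4 decimal places.

0.8284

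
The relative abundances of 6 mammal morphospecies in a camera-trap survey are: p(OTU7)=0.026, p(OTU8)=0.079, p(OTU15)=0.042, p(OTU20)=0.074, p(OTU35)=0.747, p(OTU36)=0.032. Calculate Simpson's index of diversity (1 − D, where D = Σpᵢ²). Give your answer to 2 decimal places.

D = 0.026² + 0.079² + 0.042² + 0.074² + 0.747² + 0.032² = 0.0007 + 0.0062 + 0.0018 + 0.0055 + 0.5580 + 0.0010 = 0.5732 (working shown to 4 dp, full precision carried).
So 1 − D = 0.4268, i.e. 0.43 to 2 decimal places.

0.43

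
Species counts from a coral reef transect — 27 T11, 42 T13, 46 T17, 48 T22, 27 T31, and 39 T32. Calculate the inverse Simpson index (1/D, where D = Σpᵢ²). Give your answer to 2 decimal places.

5.72

Total N = 27+42+46+48+27+39 = 229, so the proportions are 0.117904, 0.183406, 0.200873, 0.209607, 0.117904, 0.170306 (working shown to 6 dp, full precision carried).
D = 0.117904² + 0.183406² + 0.200873² + 0.209607² + 0.117904² + 0.170306² = 0.013901 + 0.033638 + 0.040350 + 0.043935 + 0.013901 + 0.029004 = 0.174730.
So 1/D = 5.7231, i.e. 5.72 to 2 decimal places.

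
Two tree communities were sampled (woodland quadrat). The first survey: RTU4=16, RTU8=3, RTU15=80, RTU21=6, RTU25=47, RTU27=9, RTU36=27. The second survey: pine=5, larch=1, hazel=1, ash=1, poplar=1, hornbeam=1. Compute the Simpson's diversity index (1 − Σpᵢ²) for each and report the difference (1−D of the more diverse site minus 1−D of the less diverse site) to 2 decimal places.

The first survey: N=188, proportions 0.08511, 0.01596, 0.42553, 0.03191, 0.25, 0.04787, 0.14362, giving 1−D = 0.72499 (working shown to 5 dp, full precision carried).
The second survey: N=10, proportions 0.5, 0.1, 0.1, 0.1, 0.1, 0.1, giving 1−D = 0.70000.
Difference = |0.72499 − 0.70000| = 0.02499, i.e. 0.02 to 2 decimal places.

0.02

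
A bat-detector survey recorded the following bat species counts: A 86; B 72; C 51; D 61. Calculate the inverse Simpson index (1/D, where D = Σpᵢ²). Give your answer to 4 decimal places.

Total N = 86+72+51+61 = 270, so the proportions are 0.31851852, 0.26666667, 0.18888889, 0.22592593 (working shown to 8 dp, full precision carried).
D = 0.31851852² + 0.26666667² + 0.18888889² + 0.22592593² = 0.10145405 + 0.07111111 + 0.03567901 + 0.05104252 = 0.25928669.
So 1/D = 3.856735, i.e. 3.8567 to 4 decimal places.

3.8567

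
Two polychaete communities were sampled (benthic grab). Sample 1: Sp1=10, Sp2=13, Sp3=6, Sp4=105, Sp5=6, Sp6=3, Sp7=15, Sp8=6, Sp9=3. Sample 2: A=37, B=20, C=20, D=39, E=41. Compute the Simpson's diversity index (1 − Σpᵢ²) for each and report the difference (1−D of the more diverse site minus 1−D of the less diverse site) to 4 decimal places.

0.1996

Sample 1: N=167, proportions 0.05988, 0.077844, 0.035928, 0.628743, 0.035928, 0.017964, 0.08982, 0.035928, 0.017964, giving 1−D = 0.582452 (working shown to 6 dp, full precision carried).
Sample 2: N=157, proportions 0.235669, 0.127389, 0.127389, 0.248408, 0.261146, giving 1−D = 0.782101.
Difference = |0.582452 − 0.782101| = 0.199649, i.e. 0.1996 to 4 decimal places.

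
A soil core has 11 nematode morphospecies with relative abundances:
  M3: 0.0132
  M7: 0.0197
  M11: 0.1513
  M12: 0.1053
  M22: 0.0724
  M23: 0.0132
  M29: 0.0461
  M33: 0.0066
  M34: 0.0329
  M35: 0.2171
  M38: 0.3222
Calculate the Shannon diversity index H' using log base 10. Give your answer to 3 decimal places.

Each pᵢ log₁₀ pᵢ term (working shown to 5 dp, full precision carried): 0.0132×(-1.87943)=-0.02481, 0.0197×(-1.70553)=-0.03360, 0.1513×(-0.82016)=-0.12409, 0.1053×(-0.97757)=-0.10294, 0.0724×(-1.14026)=-0.08255, 0.0132×(-1.87943)=-0.02481, 0.0461×(-1.33630)=-0.06160, 0.0066×(-2.18046)=-0.01439, 0.0329×(-1.48280)=-0.04878, 0.2171×(-0.66334)=-0.14401, 0.3222×(-0.49187)=-0.15848.
Sum = -0.82007, so H' = 0.820.

0.820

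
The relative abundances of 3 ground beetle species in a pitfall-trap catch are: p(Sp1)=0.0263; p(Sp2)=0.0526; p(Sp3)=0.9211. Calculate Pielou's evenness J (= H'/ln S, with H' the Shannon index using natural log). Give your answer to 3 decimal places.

H' = −Σ pᵢ ln pᵢ = −((-0.09568) + (-0.15491) + (-0.07570)) = 0.32630 (working shown to 5 dp, full precision carried).
With S = 3 species, ln S = 1.09861, so J = 0.32630/1.09861 = 0.29701, i.e. 0.297 to 3 decimal places.

0.297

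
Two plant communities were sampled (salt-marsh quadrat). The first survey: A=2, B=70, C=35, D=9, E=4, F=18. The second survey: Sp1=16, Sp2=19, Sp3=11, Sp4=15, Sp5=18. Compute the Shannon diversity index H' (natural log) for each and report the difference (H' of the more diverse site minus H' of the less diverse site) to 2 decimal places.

0.29

The first survey: N=138, proportions 0.0145, 0.5072, 0.2536, 0.0652, 0.029, 0.1304, giving H' = 1.3000 (working shown to 4 dp, full precision carried).
The second survey: N=79, proportions 0.2025, 0.2405, 0.1392, 0.1899, 0.2278, giving H' = 1.5931.
Difference = |1.3000 − 1.5931| = 0.2931, i.e. 0.29 to 2 decimal places.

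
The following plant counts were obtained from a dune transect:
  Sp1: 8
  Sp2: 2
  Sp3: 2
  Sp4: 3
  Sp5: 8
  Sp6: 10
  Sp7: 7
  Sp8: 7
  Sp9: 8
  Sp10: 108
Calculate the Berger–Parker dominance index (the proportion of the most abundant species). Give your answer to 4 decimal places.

Total N = 8+2+2+3+8+10+7+7+8+108 = 163, so the proportions are 0.04908, 0.01227, 0.01227, 0.018405, 0.04908, 0.06135, 0.042945, 0.042945, 0.04908, 0.662577 (working shown to 6 dp, full precision carried).
The largest proportion is 0.662577, i.e. d = 0.6626 to 4 decimal places.

0.6626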